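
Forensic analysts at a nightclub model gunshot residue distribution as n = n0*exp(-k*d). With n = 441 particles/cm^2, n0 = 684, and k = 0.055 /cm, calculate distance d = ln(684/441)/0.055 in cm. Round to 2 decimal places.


GSR distance calculation:
n0/n = 684 / 441 = 1.55102
ln(n0/n) = 0.438913
d = 0.438913 / 0.055 = 7.98 cm

7.98


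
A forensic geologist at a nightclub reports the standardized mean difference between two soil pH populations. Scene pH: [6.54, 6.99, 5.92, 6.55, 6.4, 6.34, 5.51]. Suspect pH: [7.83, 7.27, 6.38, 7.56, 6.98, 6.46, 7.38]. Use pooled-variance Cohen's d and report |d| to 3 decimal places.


Pooled-variance Cohen's d for soil pH comparison:
Scene mean = 44.25 / 7 = 6.321429
Suspect mean = 49.86 / 7 = 7.122857
Scene sample variance s_s^2 = 0.228848
Suspect sample variance s_c^2 = 0.298424
Pooled variance = ((n_s-1)*s_s^2 + (n_c-1)*s_c^2) / (n_s + n_c - 2) = 0.263636
Pooled SD = sqrt(0.263636) = 0.513455
Mean difference = -0.801429
|d| = |-0.801429| / 0.513455 = 1.561

1.561


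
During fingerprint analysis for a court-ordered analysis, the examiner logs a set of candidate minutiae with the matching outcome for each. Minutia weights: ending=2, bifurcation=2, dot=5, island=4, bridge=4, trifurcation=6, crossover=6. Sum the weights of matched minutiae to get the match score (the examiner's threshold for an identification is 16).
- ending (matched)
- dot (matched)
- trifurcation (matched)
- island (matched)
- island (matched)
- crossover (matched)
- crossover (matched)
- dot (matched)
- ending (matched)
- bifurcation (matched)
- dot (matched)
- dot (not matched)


Weighted minutiae match score:
  ending: matched, +2 (running total 2)
  dot: matched, +5 (running total 7)
  trifurcation: matched, +6 (running total 13)
  island: matched, +4 (running total 17)
  island: matched, +4 (running total 21)
  crossover: matched, +6 (running total 27)
  crossover: matched, +6 (running total 33)
  dot: matched, +5 (running total 38)
  ending: matched, +2 (running total 40)
  bifurcation: matched, +2 (running total 42)
  dot: matched, +5 (running total 47)
  dot: not matched, +0
Total score = 47
Threshold = 16; verdict = identification

47


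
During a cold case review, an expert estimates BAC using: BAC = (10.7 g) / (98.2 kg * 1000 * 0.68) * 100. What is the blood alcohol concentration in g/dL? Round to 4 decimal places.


Applying the Widmark formula:
BAC = (dose_g / (body_wt * 1000 * r)) * 100
Denominator = 98.2 * 1000 * 0.68 = 66776
BAC = (10.7 / 66776) * 100
BAC = 0.0160 g/dL

0.0160


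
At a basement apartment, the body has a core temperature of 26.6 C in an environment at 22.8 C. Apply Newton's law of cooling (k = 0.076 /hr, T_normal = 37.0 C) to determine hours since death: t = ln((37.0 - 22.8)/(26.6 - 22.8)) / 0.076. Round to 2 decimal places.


Using Newton's law of cooling:
t = ln((T_normal - T_ambient) / (T_body - T_ambient)) / k
T_normal - T_ambient = 14.2
T_body - T_ambient = 3.8
Ratio = 3.736842
ln(ratio) = 1.318241
t = 1.318241 / 0.076 = 17.35 hours

17.35


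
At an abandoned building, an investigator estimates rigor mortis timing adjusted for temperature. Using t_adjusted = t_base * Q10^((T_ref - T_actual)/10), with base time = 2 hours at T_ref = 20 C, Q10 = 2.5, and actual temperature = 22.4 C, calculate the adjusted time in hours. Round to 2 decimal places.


Rigor mortis time adjustment:
Exponent = (T_ref - T_actual) / 10 = (20 - 22.4) / 10 = -0.24
Q10 factor = 2.5^-0.24 = 0.80259
t_adjusted = 2 * 0.80259 = 1.61 hours

1.61


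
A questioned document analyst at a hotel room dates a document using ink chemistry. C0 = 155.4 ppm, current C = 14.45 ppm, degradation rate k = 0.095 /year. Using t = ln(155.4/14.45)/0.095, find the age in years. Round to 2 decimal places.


Document age estimation:
C0/C = 155.4 / 14.45 = 10.754325
ln(C0/C) = 2.375308
t = 2.375308 / 0.095 = 25.00 years

25.00


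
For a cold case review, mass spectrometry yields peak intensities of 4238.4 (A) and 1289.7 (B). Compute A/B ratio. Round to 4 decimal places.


Spectral peak ratio:
Peak A = 4238.4 counts
Peak B = 1289.7 counts
Ratio = 4238.4 / 1289.7 = 3.2863

3.2863


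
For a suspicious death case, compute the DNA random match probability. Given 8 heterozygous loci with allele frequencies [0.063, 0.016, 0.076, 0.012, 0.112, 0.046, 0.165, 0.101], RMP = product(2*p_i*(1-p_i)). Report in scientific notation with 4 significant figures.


Computing RMP for 8 loci:
Locus 1: 2 * 0.063 * 0.937 = 0.118062
Locus 2: 2 * 0.016 * 0.984 = 0.031488
Locus 3: 2 * 0.076 * 0.924 = 0.140448
Locus 4: 2 * 0.012 * 0.988 = 0.023712
Locus 5: 2 * 0.112 * 0.888 = 0.198912
Locus 6: 2 * 0.046 * 0.954 = 0.087768
Locus 7: 2 * 0.165 * 0.835 = 0.27555
Locus 8: 2 * 0.101 * 0.899 = 0.181598
RMP = 1.082e-08

1.082e-08


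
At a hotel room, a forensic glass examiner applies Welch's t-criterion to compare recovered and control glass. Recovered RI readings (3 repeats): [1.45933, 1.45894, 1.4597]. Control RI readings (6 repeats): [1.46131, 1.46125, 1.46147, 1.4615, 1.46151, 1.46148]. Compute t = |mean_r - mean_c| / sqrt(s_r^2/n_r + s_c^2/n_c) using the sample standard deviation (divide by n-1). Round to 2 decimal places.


Welch's t-criterion for glass RI comparison:
Recovered mean = sum / n_r = 4.37797 / 3 = 1.4593233
Control mean = sum / n_c = 8.76852 / 6 = 1.46142
Recovered sample variance s_r^2 = 1.44433e-07
Control sample variance s_c^2 = 1.232e-08
Welch SE (unpooled) = sqrt(s_r^2/n_r + s_c^2/n_c) = sqrt(4.81444e-08 + 2.05333e-09) = sqrt(5.01977e-08) = 0.000224048
|mean_r - mean_c| = 0.00209667
t = 0.00209667 / 0.000224048 = 9.36

9.36


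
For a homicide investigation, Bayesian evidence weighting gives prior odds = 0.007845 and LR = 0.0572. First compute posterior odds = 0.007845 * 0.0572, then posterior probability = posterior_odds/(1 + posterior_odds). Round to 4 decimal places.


Bayesian evidence evaluation:
Posterior odds = prior_odds * LR = 0.007845 * 0.0572 = 0.000448734
Posterior probability = posterior_odds / (1 + posterior_odds)
= 0.000448734 / (1 + 0.000448734)
= 0.000448734 / 1.000448734
= 0.0004

0.0004


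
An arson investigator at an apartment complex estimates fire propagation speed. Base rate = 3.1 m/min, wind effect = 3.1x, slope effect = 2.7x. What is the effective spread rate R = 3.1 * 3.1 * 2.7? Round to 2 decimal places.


Fire spread rate calculation:
R = R0 * wind_factor * slope_factor
= 3.1 * 3.1 * 2.7
= 9.61 * 2.7
= 25.95 m/min

25.95


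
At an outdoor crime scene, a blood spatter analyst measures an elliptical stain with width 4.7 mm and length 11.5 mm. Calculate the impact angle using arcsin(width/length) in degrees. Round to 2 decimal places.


Blood spatter impact angle calculation:
width / length = 4.7 / 11.5 = 0.408696
angle = arcsin(0.408696)
angle = 24.12 degrees

24.12


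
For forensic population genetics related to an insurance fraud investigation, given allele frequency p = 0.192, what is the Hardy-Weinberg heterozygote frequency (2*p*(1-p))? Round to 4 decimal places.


Hardy-Weinberg heterozygote frequency:
q = 1 - p = 1 - 0.192 = 0.808
2pq = 2 * 0.192 * 0.808 = 0.3103

0.3103


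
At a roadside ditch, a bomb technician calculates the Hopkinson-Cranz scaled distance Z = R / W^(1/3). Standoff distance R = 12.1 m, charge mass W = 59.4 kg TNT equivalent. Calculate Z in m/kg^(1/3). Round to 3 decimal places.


Scaled distance calculation:
W^(1/3) = 59.4^(1/3) = 3.901774
Z = R / W^(1/3) = 12.1 / 3.901774
Z = 3.101 m/kg^(1/3)

3.101


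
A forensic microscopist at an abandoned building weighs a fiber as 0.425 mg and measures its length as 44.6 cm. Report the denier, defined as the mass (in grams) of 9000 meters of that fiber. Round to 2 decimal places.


Denier calculation:
Mass in grams = 0.425 mg / 1000 = 0.000425 g
Length in meters = 44.6 cm / 100 = 0.446 m
Linear density = mass / length = 0.000425 / 0.446 = 0.00095291 g/m
Denier = (g/m) * 9000 = 0.00095291 * 9000 = 8.58

8.58


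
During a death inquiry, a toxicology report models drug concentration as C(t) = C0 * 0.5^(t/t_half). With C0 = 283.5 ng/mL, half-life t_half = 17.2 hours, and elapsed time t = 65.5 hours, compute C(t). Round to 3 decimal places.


Drug concentration decay:
Number of half-lives = t / t_half = 65.5 / 17.2 = 3.80814
Decay factor = 0.5^3.80814 = 0.07138971
C(t) = 283.5 * 0.07138971 = 20.239 ng/mL

20.239


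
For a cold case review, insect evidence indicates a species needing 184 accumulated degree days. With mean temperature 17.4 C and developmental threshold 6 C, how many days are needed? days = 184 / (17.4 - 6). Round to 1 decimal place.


Insect development time:
Effective temperature = avg_temp - T_base = 17.4 - 6 = 11.4 C
Days = ADD / effective_temp = 184 / 11.4 = 16.1 days

16.1


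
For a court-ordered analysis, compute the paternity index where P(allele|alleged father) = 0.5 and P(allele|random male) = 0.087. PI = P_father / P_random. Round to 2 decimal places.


Paternity Index calculation:
PI = P(allele|father) / P(allele|random)
PI = 0.5 / 0.087
PI = 5.75

5.75


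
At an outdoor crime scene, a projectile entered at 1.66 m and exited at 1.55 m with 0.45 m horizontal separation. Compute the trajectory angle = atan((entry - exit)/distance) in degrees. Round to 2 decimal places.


Bullet trajectory angle:
Height difference = 1.66 - 1.55 = 0.11 m
angle = atan(0.11 / 0.45)
angle = atan(0.244444)
angle = 13.74 degrees

13.74


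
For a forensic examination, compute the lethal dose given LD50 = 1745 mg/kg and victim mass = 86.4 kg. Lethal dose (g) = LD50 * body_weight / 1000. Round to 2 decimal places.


Lethal dose calculation:
Lethal dose = LD50 * body_weight / 1000
= 1745 * 86.4 / 1000
= 150768 / 1000
= 150.77 g

150.77


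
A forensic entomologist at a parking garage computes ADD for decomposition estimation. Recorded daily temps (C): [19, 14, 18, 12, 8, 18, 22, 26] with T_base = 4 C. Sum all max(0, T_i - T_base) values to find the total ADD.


Computing ADD day by day:
Day 1: max(0, 19 - 4) = 15
Day 2: max(0, 14 - 4) = 10
Day 3: max(0, 18 - 4) = 14
Day 4: max(0, 12 - 4) = 8
Day 5: max(0, 8 - 4) = 4
Day 6: max(0, 18 - 4) = 14
Day 7: max(0, 22 - 4) = 18
Day 8: max(0, 26 - 4) = 22
Total ADD = 105

105


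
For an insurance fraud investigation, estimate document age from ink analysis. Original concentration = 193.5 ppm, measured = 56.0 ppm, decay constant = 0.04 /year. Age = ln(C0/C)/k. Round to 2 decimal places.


Document age estimation:
C0/C = 193.5 / 56.0 = 3.455357
ln(C0/C) = 1.239926
t = 1.239926 / 0.04 = 31.00 years

31.00


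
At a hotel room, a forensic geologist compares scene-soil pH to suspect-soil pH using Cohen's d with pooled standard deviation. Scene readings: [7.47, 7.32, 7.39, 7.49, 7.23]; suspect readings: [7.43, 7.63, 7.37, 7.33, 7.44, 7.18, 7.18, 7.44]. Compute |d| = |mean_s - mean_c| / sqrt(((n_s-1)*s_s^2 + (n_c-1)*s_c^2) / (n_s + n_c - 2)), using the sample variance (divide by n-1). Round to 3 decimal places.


Pooled-variance Cohen's d for soil pH comparison:
Scene mean = 36.9 / 5 = 7.38
Suspect mean = 59 / 8 = 7.375
Scene sample variance s_s^2 = 0.0116
Suspect sample variance s_c^2 = 0.022086
Pooled variance = ((n_s-1)*s_s^2 + (n_c-1)*s_c^2) / (n_s + n_c - 2) = 0.018273
Pooled SD = sqrt(0.018273) = 0.135178
Mean difference = 0.005
|d| = |0.005| / 0.135178 = 0.037

0.037


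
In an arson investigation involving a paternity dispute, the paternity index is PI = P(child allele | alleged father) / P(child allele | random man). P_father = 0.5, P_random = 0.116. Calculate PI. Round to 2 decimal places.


Paternity Index calculation:
PI = P(allele|father) / P(allele|random)
PI = 0.5 / 0.116
PI = 4.31

4.31


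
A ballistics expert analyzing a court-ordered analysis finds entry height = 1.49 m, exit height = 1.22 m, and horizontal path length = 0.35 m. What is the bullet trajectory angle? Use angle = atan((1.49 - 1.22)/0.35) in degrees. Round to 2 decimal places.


Bullet trajectory angle:
Height difference = 1.49 - 1.22 = 0.27 m
angle = atan(0.27 / 0.35)
angle = atan(0.771429)
angle = 37.65 degrees

37.65


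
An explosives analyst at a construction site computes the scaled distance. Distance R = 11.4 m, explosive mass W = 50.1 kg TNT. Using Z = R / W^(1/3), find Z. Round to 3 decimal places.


Scaled distance calculation:
W^(1/3) = 50.1^(1/3) = 3.686486
Z = R / W^(1/3) = 11.4 / 3.686486
Z = 3.092 m/kg^(1/3)

3.092


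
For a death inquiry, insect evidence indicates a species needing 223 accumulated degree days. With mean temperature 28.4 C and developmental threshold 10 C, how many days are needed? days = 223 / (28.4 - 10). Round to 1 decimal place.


Insect development time:
Effective temperature = avg_temp - T_base = 28.4 - 10 = 18.4 C
Days = ADD / effective_temp = 223 / 18.4 = 12.1 days

12.1


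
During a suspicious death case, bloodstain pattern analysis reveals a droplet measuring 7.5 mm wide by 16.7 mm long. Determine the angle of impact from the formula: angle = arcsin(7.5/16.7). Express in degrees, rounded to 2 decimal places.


Blood spatter impact angle calculation:
width / length = 7.5 / 16.7 = 0.449102
angle = arcsin(0.449102)
angle = 26.69 degrees

26.69


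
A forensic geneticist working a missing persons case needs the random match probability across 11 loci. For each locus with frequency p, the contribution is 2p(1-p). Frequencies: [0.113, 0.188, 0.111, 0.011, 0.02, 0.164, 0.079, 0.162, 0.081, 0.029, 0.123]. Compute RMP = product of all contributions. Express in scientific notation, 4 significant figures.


Computing RMP for 11 loci:
Locus 1: 2 * 0.113 * 0.887 = 0.200462
Locus 2: 2 * 0.188 * 0.812 = 0.305312
Locus 3: 2 * 0.111 * 0.889 = 0.197358
Locus 4: 2 * 0.011 * 0.989 = 0.021758
Locus 5: 2 * 0.02 * 0.98 = 0.0392
Locus 6: 2 * 0.164 * 0.836 = 0.274208
Locus 7: 2 * 0.079 * 0.921 = 0.145518
Locus 8: 2 * 0.162 * 0.838 = 0.271512
Locus 9: 2 * 0.081 * 0.919 = 0.148878
Locus 10: 2 * 0.029 * 0.971 = 0.056318
Locus 11: 2 * 0.123 * 0.877 = 0.215742
RMP = 2.019e-10

2.019e-10


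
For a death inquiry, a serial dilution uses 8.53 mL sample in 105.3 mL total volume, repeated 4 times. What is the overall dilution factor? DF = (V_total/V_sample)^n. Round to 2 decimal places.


Dilution factor calculation:
Single dilution = V_total / V_sample = 105.3 / 8.53 ≈ 12.344666
Number of dilutions = 4
Total DF = (105.3 / 8.53)^4 (full precision, rounded at the end) = 23222.95

23222.95


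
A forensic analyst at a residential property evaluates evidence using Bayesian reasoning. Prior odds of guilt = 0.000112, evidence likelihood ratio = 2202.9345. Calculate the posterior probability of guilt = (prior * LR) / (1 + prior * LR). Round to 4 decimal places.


Bayesian evidence evaluation:
Posterior odds = prior_odds * LR = 0.000112 * 2202.9345 = 0.2467287
Posterior probability = posterior_odds / (1 + posterior_odds)
= 0.2467287 / (1 + 0.2467287)
= 0.2467287 / 1.2467287
= 0.1979

0.1979


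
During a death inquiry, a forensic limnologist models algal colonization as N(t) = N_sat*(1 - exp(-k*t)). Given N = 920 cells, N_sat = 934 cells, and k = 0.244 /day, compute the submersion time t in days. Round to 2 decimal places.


PMSI from diatom colonization curve:
N / N_sat = 920 / 934 = 0.985011
1 - N/N_sat = 0.014989
ln(1 - N/N_sat) = -4.200439
t = -ln(1 - N/N_sat) / k = -(-4.200439) / 0.244 = 17.21 days

17.21


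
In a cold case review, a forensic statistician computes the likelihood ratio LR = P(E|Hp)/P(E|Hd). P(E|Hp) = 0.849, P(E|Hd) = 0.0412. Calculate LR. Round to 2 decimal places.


Likelihood ratio calculation:
LR = P(E|Hp) / P(E|Hd)
LR = 0.849 / 0.0412
LR = 20.61

20.61


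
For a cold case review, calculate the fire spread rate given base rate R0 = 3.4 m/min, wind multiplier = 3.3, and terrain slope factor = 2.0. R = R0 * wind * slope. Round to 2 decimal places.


Fire spread rate calculation:
R = R0 * wind_factor * slope_factor
= 3.4 * 3.3 * 2.0
= 11.22 * 2.0
= 22.44 m/min

22.44


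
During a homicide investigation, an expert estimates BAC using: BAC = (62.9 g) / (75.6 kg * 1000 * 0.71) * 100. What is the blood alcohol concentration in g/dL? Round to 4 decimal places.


Applying the Widmark formula:
BAC = (dose_g / (body_wt * 1000 * r)) * 100
Denominator = 75.6 * 1000 * 0.71 = 53676
BAC = (62.9 / 53676) * 100
BAC = 0.1172 g/dL

0.1172


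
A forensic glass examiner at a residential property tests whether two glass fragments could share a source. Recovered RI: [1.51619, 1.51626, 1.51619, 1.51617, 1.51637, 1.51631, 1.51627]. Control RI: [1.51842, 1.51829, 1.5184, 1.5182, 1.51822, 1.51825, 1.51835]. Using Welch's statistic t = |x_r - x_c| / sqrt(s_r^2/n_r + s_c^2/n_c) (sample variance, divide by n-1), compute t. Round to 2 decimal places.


Welch's t-criterion for glass RI comparison:
Recovered mean = sum / n_r = 10.61376 / 7 = 1.5162514
Control mean = sum / n_c = 10.62813 / 7 = 1.5183043
Recovered sample variance s_r^2 = 5.34762e-09
Control sample variance s_c^2 = 7.62857e-09
Welch SE (unpooled) = sqrt(s_r^2/n_r + s_c^2/n_c) = sqrt(7.63946e-10 + 1.0898e-09) = sqrt(1.85375e-09) = 4.30552e-05
|mean_r - mean_c| = 0.00205286
t = 0.00205286 / 4.30552e-05 = 47.68

47.68


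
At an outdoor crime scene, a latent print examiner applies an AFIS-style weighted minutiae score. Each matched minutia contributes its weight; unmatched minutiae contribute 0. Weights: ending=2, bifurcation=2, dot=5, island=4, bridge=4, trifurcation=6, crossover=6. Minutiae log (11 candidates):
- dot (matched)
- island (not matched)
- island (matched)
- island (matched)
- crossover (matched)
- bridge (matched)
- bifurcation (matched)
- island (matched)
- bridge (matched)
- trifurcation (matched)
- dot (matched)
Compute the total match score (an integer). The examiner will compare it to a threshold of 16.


Weighted minutiae match score:
  dot: matched, +5 (running total 5)
  island: not matched, +0
  island: matched, +4 (running total 9)
  island: matched, +4 (running total 13)
  crossover: matched, +6 (running total 19)
  bridge: matched, +4 (running total 23)
  bifurcation: matched, +2 (running total 25)
  island: matched, +4 (running total 29)
  bridge: matched, +4 (running total 33)
  trifurcation: matched, +6 (running total 39)
  dot: matched, +5 (running total 44)
Total score = 44
Threshold = 16; verdict = identification

44


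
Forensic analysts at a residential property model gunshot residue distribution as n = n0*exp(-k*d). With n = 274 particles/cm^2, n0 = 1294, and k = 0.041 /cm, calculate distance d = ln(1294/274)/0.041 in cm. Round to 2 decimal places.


GSR distance calculation:
n0/n = 1294 / 274 = 4.722628
ln(n0/n) = 1.552365
d = 1.552365 / 0.041 = 37.86 cm

37.86


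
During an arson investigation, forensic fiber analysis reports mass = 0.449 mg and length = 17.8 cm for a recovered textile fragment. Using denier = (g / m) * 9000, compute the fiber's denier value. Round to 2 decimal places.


Denier calculation:
Mass in grams = 0.449 mg / 1000 = 0.000449 g
Length in meters = 17.8 cm / 100 = 0.178 m
Linear density = mass / length = 0.000449 / 0.178 = 0.00252247 g/m
Denier = (g/m) * 9000 = 0.00252247 * 9000 = 22.70

22.70


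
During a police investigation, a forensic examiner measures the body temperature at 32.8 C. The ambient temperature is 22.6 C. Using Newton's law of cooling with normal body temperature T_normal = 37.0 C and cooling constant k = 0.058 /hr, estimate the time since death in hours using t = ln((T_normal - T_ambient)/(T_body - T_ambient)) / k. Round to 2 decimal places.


Using Newton's law of cooling:
t = ln((T_normal - T_ambient) / (T_body - T_ambient)) / k
T_normal - T_ambient = 14.4
T_body - T_ambient = 10.2
Ratio = 1.411765
ln(ratio) = 0.344841
t = 0.344841 / 0.058 = 5.95 hours

5.95


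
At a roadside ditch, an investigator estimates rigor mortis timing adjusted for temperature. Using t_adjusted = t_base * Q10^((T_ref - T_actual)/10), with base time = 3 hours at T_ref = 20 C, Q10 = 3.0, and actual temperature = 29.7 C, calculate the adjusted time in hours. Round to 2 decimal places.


Rigor mortis time adjustment:
Exponent = (T_ref - T_actual) / 10 = (20 - 29.7) / 10 = -0.97
Q10 factor = 3.0^-0.97 = 0.3445
t_adjusted = 3 * 0.3445 = 1.03 hours

1.03


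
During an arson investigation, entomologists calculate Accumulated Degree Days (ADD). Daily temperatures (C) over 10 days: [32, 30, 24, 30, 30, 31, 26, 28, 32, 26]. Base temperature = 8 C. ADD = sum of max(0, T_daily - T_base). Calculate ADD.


Computing ADD day by day:
Day 1: max(0, 32 - 8) = 24
Day 2: max(0, 30 - 8) = 22
Day 3: max(0, 24 - 8) = 16
Day 4: max(0, 30 - 8) = 22
Day 5: max(0, 30 - 8) = 22
Day 6: max(0, 31 - 8) = 23
Day 7: max(0, 26 - 8) = 18
Day 8: max(0, 28 - 8) = 20
Day 9: max(0, 32 - 8) = 24
Day 10: max(0, 26 - 8) = 18
Total ADD = 209

209


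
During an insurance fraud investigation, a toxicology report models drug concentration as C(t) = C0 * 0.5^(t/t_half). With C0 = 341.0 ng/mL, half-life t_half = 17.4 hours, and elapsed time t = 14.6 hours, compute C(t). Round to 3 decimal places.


Drug concentration decay:
Number of half-lives = t / t_half = 14.6 / 17.4 = 0.83908
Decay factor = 0.5^0.83908 = 0.55899993
C(t) = 341.0 * 0.55899993 = 190.619 ng/mL

190.619


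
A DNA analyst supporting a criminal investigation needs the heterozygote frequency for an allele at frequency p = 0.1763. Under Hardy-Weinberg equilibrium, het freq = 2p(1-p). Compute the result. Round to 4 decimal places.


Hardy-Weinberg heterozygote frequency:
q = 1 - p = 1 - 0.1763 = 0.8237
2pq = 2 * 0.1763 * 0.8237 = 0.2904

0.2904


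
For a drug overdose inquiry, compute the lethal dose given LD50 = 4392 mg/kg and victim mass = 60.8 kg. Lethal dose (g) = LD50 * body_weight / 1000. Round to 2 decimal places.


Lethal dose calculation:
Lethal dose = LD50 * body_weight / 1000
= 4392 * 60.8 / 1000
= 267033.6 / 1000
= 267.03 g

267.03


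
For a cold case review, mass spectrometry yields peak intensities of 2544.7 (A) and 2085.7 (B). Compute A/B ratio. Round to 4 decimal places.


Spectral peak ratio:
Peak A = 2544.7 counts
Peak B = 2085.7 counts
Ratio = 2544.7 / 2085.7 = 1.2201

1.2201


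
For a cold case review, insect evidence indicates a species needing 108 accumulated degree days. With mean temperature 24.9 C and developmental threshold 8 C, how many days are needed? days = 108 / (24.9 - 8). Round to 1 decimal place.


Insect development time:
Effective temperature = avg_temp - T_base = 24.9 - 8 = 16.9 C
Days = ADD / effective_temp = 108 / 16.9 = 6.4 days

6.4


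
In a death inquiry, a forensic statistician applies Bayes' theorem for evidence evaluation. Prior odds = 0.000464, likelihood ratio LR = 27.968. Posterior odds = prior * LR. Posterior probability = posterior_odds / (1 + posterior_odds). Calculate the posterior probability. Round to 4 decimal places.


Bayesian evidence evaluation:
Posterior odds = prior_odds * LR = 0.000464 * 27.968 = 0.01297715
Posterior probability = posterior_odds / (1 + posterior_odds)
= 0.01297715 / (1 + 0.01297715)
= 0.01297715 / 1.01297715
= 0.0128

0.0128


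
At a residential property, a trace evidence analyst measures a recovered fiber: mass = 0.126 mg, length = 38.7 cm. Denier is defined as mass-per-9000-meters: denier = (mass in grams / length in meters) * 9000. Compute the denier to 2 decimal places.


Denier calculation:
Mass in grams = 0.126 mg / 1000 = 0.000126 g
Length in meters = 38.7 cm / 100 = 0.387 m
Linear density = mass / length = 0.000126 / 0.387 = 0.00032558 g/m
Denier = (g/m) * 9000 = 0.00032558 * 9000 = 2.93

2.93


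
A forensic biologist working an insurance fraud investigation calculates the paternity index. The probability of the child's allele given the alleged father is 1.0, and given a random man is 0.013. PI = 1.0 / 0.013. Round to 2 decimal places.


Paternity Index calculation:
PI = P(allele|father) / P(allele|random)
PI = 1.0 / 0.013
PI = 76.92

76.92


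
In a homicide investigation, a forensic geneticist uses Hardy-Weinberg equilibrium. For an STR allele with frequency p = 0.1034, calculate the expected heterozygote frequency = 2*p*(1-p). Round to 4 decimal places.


Hardy-Weinberg heterozygote frequency:
q = 1 - p = 1 - 0.1034 = 0.8966
2pq = 2 * 0.1034 * 0.8966 = 0.1854

0.1854


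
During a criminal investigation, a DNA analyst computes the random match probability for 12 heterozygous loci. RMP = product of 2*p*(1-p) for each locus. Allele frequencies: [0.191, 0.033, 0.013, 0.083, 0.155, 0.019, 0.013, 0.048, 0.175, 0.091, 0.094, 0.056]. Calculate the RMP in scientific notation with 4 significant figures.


Computing RMP for 12 loci:
Locus 1: 2 * 0.191 * 0.809 = 0.309038
Locus 2: 2 * 0.033 * 0.967 = 0.063822
Locus 3: 2 * 0.013 * 0.987 = 0.025662
Locus 4: 2 * 0.083 * 0.917 = 0.152222
Locus 5: 2 * 0.155 * 0.845 = 0.26195
Locus 6: 2 * 0.019 * 0.981 = 0.037278
Locus 7: 2 * 0.013 * 0.987 = 0.025662
Locus 8: 2 * 0.048 * 0.952 = 0.091392
Locus 9: 2 * 0.175 * 0.825 = 0.28875
Locus 10: 2 * 0.091 * 0.909 = 0.165438
Locus 11: 2 * 0.094 * 0.906 = 0.170328
Locus 12: 2 * 0.056 * 0.944 = 0.105728
RMP = 1.518e-12

1.518e-12


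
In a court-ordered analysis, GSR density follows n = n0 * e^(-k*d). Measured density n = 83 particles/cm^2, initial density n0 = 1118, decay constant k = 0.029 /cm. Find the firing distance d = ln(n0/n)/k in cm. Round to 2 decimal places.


GSR distance calculation:
n0/n = 1118 / 83 = 13.46988
ln(n0/n) = 2.600456
d = 2.600456 / 0.029 = 89.67 cm

89.67


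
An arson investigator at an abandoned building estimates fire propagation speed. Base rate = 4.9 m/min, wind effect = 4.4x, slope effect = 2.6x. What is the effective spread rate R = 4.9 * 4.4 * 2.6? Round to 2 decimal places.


Fire spread rate calculation:
R = R0 * wind_factor * slope_factor
= 4.9 * 4.4 * 2.6
= 21.56 * 2.6
= 56.06 m/min

56.06


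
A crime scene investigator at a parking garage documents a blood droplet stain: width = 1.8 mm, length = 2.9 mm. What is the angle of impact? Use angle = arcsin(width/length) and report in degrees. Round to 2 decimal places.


Blood spatter impact angle calculation:
width / length = 1.8 / 2.9 = 0.62069
angle = arcsin(0.62069)
angle = 38.37 degrees

38.37


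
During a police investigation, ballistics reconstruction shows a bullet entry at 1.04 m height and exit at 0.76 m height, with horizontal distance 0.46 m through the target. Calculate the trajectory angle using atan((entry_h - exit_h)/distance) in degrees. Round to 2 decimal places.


Bullet trajectory angle:
Height difference = 1.04 - 0.76 = 0.28 m
angle = atan(0.28 / 0.46)
angle = atan(0.608696)
angle = 31.33 degrees

31.33


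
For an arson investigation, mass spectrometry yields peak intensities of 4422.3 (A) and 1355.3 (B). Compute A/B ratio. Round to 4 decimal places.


Spectral peak ratio:
Peak A = 4422.3 counts
Peak B = 1355.3 counts
Ratio = 4422.3 / 1355.3 = 3.2630

3.2630


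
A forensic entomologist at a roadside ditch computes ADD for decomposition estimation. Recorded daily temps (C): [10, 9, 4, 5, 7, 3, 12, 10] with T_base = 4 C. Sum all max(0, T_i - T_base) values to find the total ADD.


Computing ADD day by day:
Day 1: max(0, 10 - 4) = 6
Day 2: max(0, 9 - 4) = 5
Day 3: max(0, 4 - 4) = 0
Day 4: max(0, 5 - 4) = 1
Day 5: max(0, 7 - 4) = 3
Day 6: max(0, 3 - 4) = 0
Day 7: max(0, 12 - 4) = 8
Day 8: max(0, 10 - 4) = 6
Total ADD = 29

29


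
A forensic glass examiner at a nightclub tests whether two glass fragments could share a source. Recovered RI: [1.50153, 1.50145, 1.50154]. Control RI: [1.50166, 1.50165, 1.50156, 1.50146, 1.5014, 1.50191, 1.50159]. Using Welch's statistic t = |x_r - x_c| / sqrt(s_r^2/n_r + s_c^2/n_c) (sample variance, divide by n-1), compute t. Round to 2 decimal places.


Welch's t-criterion for glass RI comparison:
Recovered mean = sum / n_r = 4.50452 / 3 = 1.5015067
Control mean = sum / n_c = 10.51123 / 7 = 1.5016043
Recovered sample variance s_r^2 = 2.43333e-09
Control sample variance s_c^2 = 2.72286e-08
Welch SE (unpooled) = sqrt(s_r^2/n_r + s_c^2/n_c) = sqrt(8.11111e-10 + 3.8898e-09) = sqrt(4.70091e-09) = 6.85632e-05
|mean_r - mean_c| = 9.7619e-05
t = 9.7619e-05 / 6.85632e-05 = 1.42

1.42


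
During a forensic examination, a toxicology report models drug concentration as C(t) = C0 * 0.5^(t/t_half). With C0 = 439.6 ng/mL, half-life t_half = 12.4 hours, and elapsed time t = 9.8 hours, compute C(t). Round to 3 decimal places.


Drug concentration decay:
Number of half-lives = t / t_half = 9.8 / 12.4 = 0.790323
Decay factor = 0.5^0.790323 = 0.57821462
C(t) = 439.6 * 0.57821462 = 254.183 ng/mL

254.183


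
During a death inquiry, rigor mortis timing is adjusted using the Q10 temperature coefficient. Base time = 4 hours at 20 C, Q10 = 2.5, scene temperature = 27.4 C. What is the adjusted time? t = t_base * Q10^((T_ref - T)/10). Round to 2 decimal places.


Rigor mortis time adjustment:
Exponent = (T_ref - T_actual) / 10 = (20 - 27.4) / 10 = -0.74
Q10 factor = 2.5^-0.74 = 0.5076
t_adjusted = 4 * 0.5076 = 2.03 hours

2.03


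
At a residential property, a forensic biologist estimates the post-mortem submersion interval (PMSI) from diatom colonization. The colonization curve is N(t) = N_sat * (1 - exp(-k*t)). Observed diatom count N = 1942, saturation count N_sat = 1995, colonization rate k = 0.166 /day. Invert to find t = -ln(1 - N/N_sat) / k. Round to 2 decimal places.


PMSI from diatom colonization curve:
N / N_sat = 1942 / 1995 = 0.973434
1 - N/N_sat = 0.026566
ln(1 - N/N_sat) = -3.628123
t = -ln(1 - N/N_sat) / k = -(-3.628123) / 0.166 = 21.86 days

21.86


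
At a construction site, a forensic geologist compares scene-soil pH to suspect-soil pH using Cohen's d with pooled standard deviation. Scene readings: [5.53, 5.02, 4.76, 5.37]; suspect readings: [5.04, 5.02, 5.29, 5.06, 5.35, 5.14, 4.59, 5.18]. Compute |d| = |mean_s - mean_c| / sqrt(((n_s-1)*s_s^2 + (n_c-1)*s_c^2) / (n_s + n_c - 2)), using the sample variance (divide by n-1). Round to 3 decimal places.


Pooled-variance Cohen's d for soil pH comparison:
Scene mean = 20.68 / 4 = 5.17
Suspect mean = 40.67 / 8 = 5.08375
Scene sample variance s_s^2 = 0.120067
Suspect sample variance s_c^2 = 0.053741
Pooled variance = ((n_s-1)*s_s^2 + (n_c-1)*s_c^2) / (n_s + n_c - 2) = 0.073639
Pooled SD = sqrt(0.073639) = 0.271365
Mean difference = 0.08625
|d| = |0.08625| / 0.271365 = 0.318

0.318


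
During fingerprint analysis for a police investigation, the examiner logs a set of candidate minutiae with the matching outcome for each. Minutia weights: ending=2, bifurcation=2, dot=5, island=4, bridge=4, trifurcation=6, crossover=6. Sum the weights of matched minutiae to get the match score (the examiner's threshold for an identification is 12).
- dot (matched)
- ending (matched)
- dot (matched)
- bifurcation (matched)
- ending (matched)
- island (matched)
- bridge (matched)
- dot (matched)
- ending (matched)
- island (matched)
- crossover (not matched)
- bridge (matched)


Weighted minutiae match score:
  dot: matched, +5 (running total 5)
  ending: matched, +2 (running total 7)
  dot: matched, +5 (running total 12)
  bifurcation: matched, +2 (running total 14)
  ending: matched, +2 (running total 16)
  island: matched, +4 (running total 20)
  bridge: matched, +4 (running total 24)
  dot: matched, +5 (running total 29)
  ending: matched, +2 (running total 31)
  island: matched, +4 (running total 35)
  crossover: not matched, +0
  bridge: matched, +4 (running total 39)
Total score = 39
Threshold = 12; verdict = identification

39


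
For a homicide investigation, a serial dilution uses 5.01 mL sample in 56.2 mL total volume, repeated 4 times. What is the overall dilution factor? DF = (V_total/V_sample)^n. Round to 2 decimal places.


Dilution factor calculation:
Single dilution = V_total / V_sample = 56.2 / 5.01 ≈ 11.217565
Number of dilutions = 4
Total DF = (56.2 / 5.01)^4 (full precision, rounded at the end) = 15834.14

15834.14


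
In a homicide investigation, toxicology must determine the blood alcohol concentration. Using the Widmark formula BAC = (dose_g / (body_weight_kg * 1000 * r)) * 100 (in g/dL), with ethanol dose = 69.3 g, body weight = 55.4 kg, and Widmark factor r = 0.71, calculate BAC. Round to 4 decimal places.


Applying the Widmark formula:
BAC = (dose_g / (body_wt * 1000 * r)) * 100
Denominator = 55.4 * 1000 * 0.71 = 39334
BAC = (69.3 / 39334) * 100
BAC = 0.1762 g/dL

0.1762


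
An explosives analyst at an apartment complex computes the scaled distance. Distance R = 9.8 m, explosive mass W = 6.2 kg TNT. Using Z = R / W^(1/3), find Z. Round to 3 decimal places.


Scaled distance calculation:
W^(1/3) = 6.2^(1/3) = 1.837091
Z = R / W^(1/3) = 9.8 / 1.837091
Z = 5.335 m/kg^(1/3)

5.335


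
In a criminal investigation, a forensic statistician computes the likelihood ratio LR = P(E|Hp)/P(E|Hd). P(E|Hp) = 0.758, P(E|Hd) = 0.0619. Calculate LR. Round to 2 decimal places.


Likelihood ratio calculation:
LR = P(E|Hp) / P(E|Hd)
LR = 0.758 / 0.0619
LR = 12.25

12.25


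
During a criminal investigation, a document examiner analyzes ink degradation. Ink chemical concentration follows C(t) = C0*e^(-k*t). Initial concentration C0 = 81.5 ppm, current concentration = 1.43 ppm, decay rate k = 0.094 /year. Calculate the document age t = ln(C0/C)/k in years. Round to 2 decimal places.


Document age estimation:
C0/C = 81.5 / 1.43 = 56.993007
ln(C0/C) = 4.042929
t = 4.042929 / 0.094 = 43.01 years

43.01


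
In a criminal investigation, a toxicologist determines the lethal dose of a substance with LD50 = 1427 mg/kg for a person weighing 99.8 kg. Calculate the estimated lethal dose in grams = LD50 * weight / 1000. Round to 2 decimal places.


Lethal dose calculation:
Lethal dose = LD50 * body_weight / 1000
= 1427 * 99.8 / 1000
= 142414.6 / 1000
= 142.41 g

142.41


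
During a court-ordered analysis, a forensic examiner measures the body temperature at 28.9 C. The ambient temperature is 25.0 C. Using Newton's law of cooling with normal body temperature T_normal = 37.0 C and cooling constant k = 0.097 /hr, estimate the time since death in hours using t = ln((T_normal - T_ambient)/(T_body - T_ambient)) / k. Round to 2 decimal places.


Using Newton's law of cooling:
t = ln((T_normal - T_ambient) / (T_body - T_ambient)) / k
T_normal - T_ambient = 12.0
T_body - T_ambient = 3.9
Ratio = 3.076923
ln(ratio) = 1.12393
t = 1.12393 / 0.097 = 11.59 hours

11.59


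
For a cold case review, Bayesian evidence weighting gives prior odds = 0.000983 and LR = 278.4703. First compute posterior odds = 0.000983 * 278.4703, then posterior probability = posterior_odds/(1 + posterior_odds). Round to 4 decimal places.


Bayesian evidence evaluation:
Posterior odds = prior_odds * LR = 0.000983 * 278.4703 = 0.2737363
Posterior probability = posterior_odds / (1 + posterior_odds)
= 0.2737363 / (1 + 0.2737363)
= 0.2737363 / 1.2737363
= 0.2149

0.2149


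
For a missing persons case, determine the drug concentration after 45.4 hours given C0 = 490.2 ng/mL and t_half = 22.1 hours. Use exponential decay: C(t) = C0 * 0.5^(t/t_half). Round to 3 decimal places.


Drug concentration decay:
Number of half-lives = t / t_half = 45.4 / 22.1 = 2.054299
Decay factor = 0.5^2.054299 = 0.24076557
C(t) = 490.2 * 0.24076557 = 118.023 ng/mL

118.023


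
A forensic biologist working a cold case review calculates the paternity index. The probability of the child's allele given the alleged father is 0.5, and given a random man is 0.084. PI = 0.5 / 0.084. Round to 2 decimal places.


Paternity Index calculation:
PI = P(allele|father) / P(allele|random)
PI = 0.5 / 0.084
PI = 5.95

5.95


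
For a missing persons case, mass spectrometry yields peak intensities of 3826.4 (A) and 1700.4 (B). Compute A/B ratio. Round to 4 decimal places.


Spectral peak ratio:
Peak A = 3826.4 counts
Peak B = 1700.4 counts
Ratio = 3826.4 / 1700.4 = 2.2503

2.2503


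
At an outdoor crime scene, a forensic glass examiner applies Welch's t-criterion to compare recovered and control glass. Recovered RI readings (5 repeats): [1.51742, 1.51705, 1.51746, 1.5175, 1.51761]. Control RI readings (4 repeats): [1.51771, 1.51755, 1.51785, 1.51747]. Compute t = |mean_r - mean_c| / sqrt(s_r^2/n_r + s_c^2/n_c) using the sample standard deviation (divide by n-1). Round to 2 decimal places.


Welch's t-criterion for glass RI comparison:
Recovered mean = sum / n_r = 7.58704 / 5 = 1.517408
Control mean = sum / n_c = 6.07058 / 4 = 1.517645
Recovered sample variance s_r^2 = 4.507e-08
Control sample variance s_c^2 = 2.86333e-08
Welch SE (unpooled) = sqrt(s_r^2/n_r + s_c^2/n_c) = sqrt(9.014e-09 + 7.15833e-09) = sqrt(1.61723e-08) = 0.00012717
|mean_r - mean_c| = 0.000237
t = 0.000237 / 0.00012717 = 1.86

1.86


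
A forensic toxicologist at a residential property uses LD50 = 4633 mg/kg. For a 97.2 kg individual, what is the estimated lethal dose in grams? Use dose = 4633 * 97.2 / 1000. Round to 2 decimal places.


Lethal dose calculation:
Lethal dose = LD50 * body_weight / 1000
= 4633 * 97.2 / 1000
= 450327.6 / 1000
= 450.33 g

450.33


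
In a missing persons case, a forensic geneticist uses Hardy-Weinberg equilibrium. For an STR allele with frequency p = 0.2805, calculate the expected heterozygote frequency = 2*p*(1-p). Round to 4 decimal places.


Hardy-Weinberg heterozygote frequency:
q = 1 - p = 1 - 0.2805 = 0.7195
2pq = 2 * 0.2805 * 0.7195 = 0.4036

0.4036


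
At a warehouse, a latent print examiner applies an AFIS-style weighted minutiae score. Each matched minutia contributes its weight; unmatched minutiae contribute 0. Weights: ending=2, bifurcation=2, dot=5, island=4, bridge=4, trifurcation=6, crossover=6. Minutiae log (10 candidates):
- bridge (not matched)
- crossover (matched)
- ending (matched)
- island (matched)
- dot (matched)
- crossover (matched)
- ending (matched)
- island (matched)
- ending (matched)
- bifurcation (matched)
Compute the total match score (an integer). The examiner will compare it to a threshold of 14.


Weighted minutiae match score:
  bridge: not matched, +0
  crossover: matched, +6 (running total 6)
  ending: matched, +2 (running total 8)
  island: matched, +4 (running total 12)
  dot: matched, +5 (running total 17)
  crossover: matched, +6 (running total 23)
  ending: matched, +2 (running total 25)
  island: matched, +4 (running total 29)
  ending: matched, +2 (running total 31)
  bifurcation: matched, +2 (running total 33)
Total score = 33
Threshold = 14; verdict = identification

33


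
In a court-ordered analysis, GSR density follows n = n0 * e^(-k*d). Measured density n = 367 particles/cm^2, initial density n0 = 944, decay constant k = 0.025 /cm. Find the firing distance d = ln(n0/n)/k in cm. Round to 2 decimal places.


GSR distance calculation:
n0/n = 944 / 367 = 2.572207
ln(n0/n) = 0.944764
d = 0.944764 / 0.025 = 37.79 cm

37.79


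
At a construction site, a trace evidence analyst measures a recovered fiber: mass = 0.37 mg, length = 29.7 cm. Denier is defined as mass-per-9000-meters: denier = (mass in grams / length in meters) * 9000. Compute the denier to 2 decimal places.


Denier calculation:
Mass in grams = 0.37 mg / 1000 = 0.00037 g
Length in meters = 29.7 cm / 100 = 0.297 m
Linear density = mass / length = 0.00037 / 0.297 = 0.00124579 g/m
Denier = (g/m) * 9000 = 0.00124579 * 9000 = 11.21

11.21


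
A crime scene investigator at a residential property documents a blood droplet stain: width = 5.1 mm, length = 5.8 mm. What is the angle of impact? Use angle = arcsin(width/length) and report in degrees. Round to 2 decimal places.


Blood spatter impact angle calculation:
width / length = 5.1 / 5.8 = 0.87931
angle = arcsin(0.87931)
angle = 61.56 degrees

61.56


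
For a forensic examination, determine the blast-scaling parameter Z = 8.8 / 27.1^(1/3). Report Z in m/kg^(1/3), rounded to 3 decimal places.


Scaled distance calculation:
W^(1/3) = 27.1^(1/3) = 3.003699
Z = R / W^(1/3) = 8.8 / 3.003699
Z = 2.930 m/kg^(1/3)

2.930


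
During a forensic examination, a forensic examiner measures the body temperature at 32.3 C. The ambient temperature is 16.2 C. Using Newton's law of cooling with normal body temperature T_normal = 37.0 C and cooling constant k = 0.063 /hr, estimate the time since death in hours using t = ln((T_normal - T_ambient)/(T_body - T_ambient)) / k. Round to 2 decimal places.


Using Newton's law of cooling:
t = ln((T_normal - T_ambient) / (T_body - T_ambient)) / k
T_normal - T_ambient = 20.8
T_body - T_ambient = 16.1
Ratio = 1.291925
ln(ratio) = 0.256133
t = 0.256133 / 0.063 = 4.07 hours

4.07
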